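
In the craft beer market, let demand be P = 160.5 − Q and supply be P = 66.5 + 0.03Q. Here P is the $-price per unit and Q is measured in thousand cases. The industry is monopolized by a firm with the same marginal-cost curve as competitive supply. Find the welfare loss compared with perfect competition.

Competitive equilibrium: 160.5 − Q = 66.5 + 0.03Q → Q* = 91.2621, P* = 69.2379.
Marginal revenue: MR = 160.5 − 2Q. Set MR = MC: 160.5 − 2Q = 66.5 + 0.03Q → Q_m = 46.3054.
Price P_m = 160.5 − 1·46.3054 = 114.1946; MC(Q_m) = 66.5 + 0.03·46.3054 = 67.8892.
Competitive Q* = 91.2621, so ΔQ = 44.9567; wedge = 114.1946 − 67.8892 = 46.3054.
Deadweight loss = ½ × 44.9567 × 46.3054 = $1040.87 thousand.

$1040.87 thousand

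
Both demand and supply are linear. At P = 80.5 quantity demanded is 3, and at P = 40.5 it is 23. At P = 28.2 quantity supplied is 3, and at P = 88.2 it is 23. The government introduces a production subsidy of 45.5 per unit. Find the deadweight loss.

207.025

Demand slope = (40.5 − 80.5)/(23 − 3) = −2, so P = 86.5 − 2Q.
Supply slope = (88.2 − 28.2)/(23 − 3) = 3, so P = 19.2 + 3Q.
Competitive equilibrium: 86.5 − 2Q = 19.2 + 3Q → Q* = 13.46, P* = 59.58.
The subsidy lowers effective supply by 45.5: P = 3Q − 26.3.
New quantity: 86.5 − 2Q = 3Q − 26.3 → Q' = 22.56.
Overproduction ΔQ = 22.56 − 13.46 = 9.1; wedge = subsidy = 45.5.
Deadweight loss = ½ × 9.1 × 45.5 = 207.025.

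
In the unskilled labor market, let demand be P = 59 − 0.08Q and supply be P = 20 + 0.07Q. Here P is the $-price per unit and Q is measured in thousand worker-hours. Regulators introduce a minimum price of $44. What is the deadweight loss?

$394.22 thousand

Competitive equilibrium: 59 − 0.08Q = 20 + 0.07Q → Q* = 260, P* = 38.2.
At the floor P = 44, quantity demanded = (59 − 44)/0.08 = 187.5.
Sellers' marginal cost at Q' = 187.5: 20 + 0.07·187.5 = 33.125.
ΔQ = 260 − 187.5 = 72.5; wedge = 44 − 33.125 = 10.875.
DWL = ½ × 72.5 × 10.875 = $394.22 thousand.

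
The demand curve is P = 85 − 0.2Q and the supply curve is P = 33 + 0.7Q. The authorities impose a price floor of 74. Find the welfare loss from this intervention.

3.47

Competitive equilibrium: 85 − 0.2Q = 33 + 0.7Q → Q* = 57.7778, P* = 73.4444.
At the floor P = 74, quantity demanded = (85 − 74)/0.2 = 55.
Sellers' marginal cost at Q' = 55: 33 + 0.7·55 = 71.5.
ΔQ = 57.7778 − 55 = 2.7778; wedge = 74 − 71.5 = 2.5.
Deadweight loss = ½ × 2.7778 × 2.5 = 3.47.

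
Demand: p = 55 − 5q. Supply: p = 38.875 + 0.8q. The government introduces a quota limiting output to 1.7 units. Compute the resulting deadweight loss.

Competitive equilibrium: 55 − 5q = 38.875 + 0.8q → q* = 2.7802, p* = 41.0991.
At q = 1.7: demand price = 55 − 5·1.7 = 46.5; supply price = 38.875 + 0.8·1.7 = 40.235.
Δq = 2.7802 − 1.7 = 1.0802; wedge = 46.5 − 40.235 = 6.265.
DWL = ½ × 1.0802 × 6.265 = 3.38.

3.38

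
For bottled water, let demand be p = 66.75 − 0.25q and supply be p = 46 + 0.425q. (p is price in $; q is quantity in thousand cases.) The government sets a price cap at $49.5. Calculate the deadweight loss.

$170.94 thousand

Competitive equilibrium: 66.75 − 0.25q = 46 + 0.425q → q* = 30.7407, p* = 59.0648.
At the ceiling p = 49.5, quantity supplied = (49.5 − 46)/0.425 = 8.2353.
Willingness to pay at q' = 8.2353: 66.75 − 0.25·8.2353 = 64.6912.
Δq = 30.7407 − 8.2353 = 22.5054; wedge = 64.6912 − 49.5 = 15.1912.
DWL = ½ × 22.5054 × 15.1912 = $170.94 thousand.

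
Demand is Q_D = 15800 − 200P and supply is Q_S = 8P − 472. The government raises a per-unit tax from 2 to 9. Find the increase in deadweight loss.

In inverse form: demand P = 79 − 0.005Q, supply P = 59 + 0.125Q.
Competitive equilibrium: 79 − 0.005Q = 59 + 0.125Q → Q* = 153.8462, P* = 78.2308.
For a per-unit tax t: ΔQ = t/0.13, so DWL = ½·t·(t/0.13) = t²/0.26.
At t = 2: DWL = 15.385. At t = 9: DWL = 311.538.
Increase = 311.538 − 15.385 = 296.15.

296.15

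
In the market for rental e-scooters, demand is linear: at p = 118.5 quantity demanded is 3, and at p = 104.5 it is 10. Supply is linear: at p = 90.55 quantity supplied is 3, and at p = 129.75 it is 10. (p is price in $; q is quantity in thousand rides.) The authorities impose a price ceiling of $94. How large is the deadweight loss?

Demand slope = (104.5 − 118.5)/(10 − 3) = −2, so p = 124.5 − 2q.
Supply slope = (129.75 − 90.55)/(10 − 3) = 5.6, so p = 73.75 + 5.6q.
Competitive equilibrium: 124.5 − 2q = 73.75 + 5.6q → q* = 6.6776, p* = 111.1447.
At the ceiling p = 94, quantity supplied = (94 − 73.75)/5.6 = 3.6161.
Willingness to pay at q' = 3.6161: 124.5 − 2·3.6161 = 117.2678.
Δq = 6.6776 − 3.6161 = 3.0615; wedge = 117.2678 − 94 = 23.2678.
The triangle = ½ × 3.0615 × 23.2678 = $35.62 thousand.

$35.62 thousand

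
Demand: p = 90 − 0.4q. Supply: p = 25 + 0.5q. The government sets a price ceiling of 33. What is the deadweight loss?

Competitive equilibrium: 90 − 0.4q = 25 + 0.5q → q* = 72.2222, p* = 61.1111.
At the ceiling p = 33, quantity supplied = (33 − 25)/0.5 = 16.
Willingness to pay at q' = 16: 90 − 0.4·16 = 83.6.
Δq = 72.2222 − 16 = 56.2222; wedge = 83.6 − 33 = 50.6.
DWL = ½ × 56.2222 × 50.6 = 1422.42.

1422.42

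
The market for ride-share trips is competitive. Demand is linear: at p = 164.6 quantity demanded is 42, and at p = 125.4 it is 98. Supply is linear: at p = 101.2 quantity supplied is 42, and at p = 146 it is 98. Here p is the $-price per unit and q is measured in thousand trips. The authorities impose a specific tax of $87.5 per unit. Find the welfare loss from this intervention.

Demand slope = (125.4 − 164.6)/(98 − 42) = −0.7, so p = 194 − 0.7q.
Supply slope = (146 − 101.2)/(98 − 42) = 0.8, so p = 67.6 + 0.8q.
Competitive equilibrium: 194 − 0.7q = 67.6 + 0.8q → q* = 84.26667, p* = 135.01333.
With the tax, the buyer price exceeds the seller price by 87.5: (194 − 0.7q) − (67.6 + 0.8q) = 87.5 → q' = 25.93333.
Δq = 84.26667 − 25.93333 = 58.33334; the wedge equals the tax, 87.5.
DWL = ½ × 58.33334 × 87.5 = $2552.08 thousand.

$2552.08 thousand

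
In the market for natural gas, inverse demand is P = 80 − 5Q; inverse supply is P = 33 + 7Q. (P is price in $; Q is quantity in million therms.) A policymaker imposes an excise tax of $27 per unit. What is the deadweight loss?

$30.375 million

Competitive equilibrium: 80 − 5Q = 33 + 7Q → Q* = 3.9167, P* = 60.4167.
With the tax, the buyer price exceeds the seller price by 27: (80 − 5Q) − (33 + 7Q) = 27 → Q' = 1.6667.
ΔQ = 3.9167 − 1.6667 = 2.25; the wedge equals the tax, 27.
Deadweight loss = ½ × 2.25 × 27 = $30.375 million.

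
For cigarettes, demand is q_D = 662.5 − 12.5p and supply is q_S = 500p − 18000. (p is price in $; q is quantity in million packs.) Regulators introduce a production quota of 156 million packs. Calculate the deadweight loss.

$107.97 million

In inverse form: demand p = 53 − 0.08q, supply p = 36 + 0.002q.
Competitive equilibrium: 53 − 0.08q = 36 + 0.002q → q* = 207.3171, p* = 36.4146.
At q = 156: demand price = 53 − 0.08·156 = 40.52; supply price = 36 + 0.002·156 = 36.312.
Δq = 207.3171 − 156 = 51.3171; wedge = 40.52 − 36.312 = 4.208.
Welfare loss = ½ × 51.3171 × 4.208 = $107.97 million.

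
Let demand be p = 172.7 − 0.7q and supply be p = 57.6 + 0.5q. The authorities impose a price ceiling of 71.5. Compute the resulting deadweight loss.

Competitive equilibrium: 172.7 − 0.7q = 57.6 + 0.5q → q* = 95.9167, p* = 105.5583.
At the ceiling p = 71.5, quantity supplied = (71.5 − 57.6)/0.5 = 27.8.
Willingness to pay at q' = 27.8: 172.7 − 0.7·27.8 = 153.24.
Δq = 95.9167 − 27.8 = 68.1167; wedge = 153.24 − 71.5 = 81.74.
The triangle = ½ × 68.1167 × 81.74 = 2783.93.

2783.93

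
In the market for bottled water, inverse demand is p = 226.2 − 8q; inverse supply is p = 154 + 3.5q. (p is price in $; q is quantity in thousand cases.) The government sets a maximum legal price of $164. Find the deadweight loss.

Competitive equilibrium: 226.2 − 8q = 154 + 3.5q → q* = 6.2783, p* = 175.9739.
At the ceiling p = 164, quantity supplied = (164 − 154)/3.5 = 2.8571.
Willingness to pay at q' = 2.8571: 226.2 − 8·2.8571 = 203.3432.
Δq = 6.2783 − 2.8571 = 3.4212; wedge = 203.3432 − 164 = 39.3432.
Welfare loss = ½ × 3.4212 × 39.3432 = $67.30 thousand.

$67.30 thousand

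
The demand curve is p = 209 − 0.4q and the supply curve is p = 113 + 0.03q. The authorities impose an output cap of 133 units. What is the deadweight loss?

1751.41

Competitive equilibrium: 209 − 0.4q = 113 + 0.03q → q* = 223.2558, p* = 119.6977.
At q = 133: demand price = 209 − 0.4·133 = 155.8; supply price = 113 + 0.03·133 = 116.99.
Δq = 223.2558 − 133 = 90.2558; wedge = 155.8 − 116.99 = 38.81.
Welfare loss = ½ × 90.2558 × 38.81 = 1751.41.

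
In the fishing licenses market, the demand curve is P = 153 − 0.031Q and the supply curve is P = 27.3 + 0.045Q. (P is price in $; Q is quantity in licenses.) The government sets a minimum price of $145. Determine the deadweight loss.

Competitive equilibrium: 153 − 0.031Q = 27.3 + 0.045Q → Q* = 1653.9474, P* = 101.7276.
At the floor P = 145, quantity demanded = (153 − 145)/0.031 = 258.0645.
Sellers' marginal cost at Q' = 258.0645: 27.3 + 0.045·258.0645 = 38.9129.
ΔQ = 1653.9474 − 258.0645 = 1395.8829; wedge = 145 − 38.9129 = 106.0871.
The triangle = ½ × 1395.8829 × 106.0871 = $74042.58.

$74042.58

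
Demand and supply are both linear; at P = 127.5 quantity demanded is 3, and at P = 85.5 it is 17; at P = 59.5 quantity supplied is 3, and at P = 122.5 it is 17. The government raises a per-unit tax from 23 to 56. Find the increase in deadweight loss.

Demand slope = (85.5 − 127.5)/(17 − 3) = −3, so P = 136.5 − 3Q.
Supply slope = (122.5 − 59.5)/(17 − 3) = 4.5, so P = 46 + 4.5Q.
Competitive equilibrium: 136.5 − 3Q = 46 + 4.5Q → Q* = 12.0667, P* = 100.3.
For a per-unit tax t: ΔQ = t/7.5, so DWL = ½·t·(t/7.5) = t²/15.
At t = 23: DWL = 35.267. At t = 56: DWL = 209.067.
Increase = 209.067 − 35.267 = 173.80.

173.80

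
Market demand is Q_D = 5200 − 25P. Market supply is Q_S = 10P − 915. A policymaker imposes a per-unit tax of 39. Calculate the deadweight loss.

In inverse form: demand P = 208 − 0.04Q, supply P = 91.5 + 0.1Q.
Competitive equilibrium: 208 − 0.04Q = 91.5 + 0.1Q → Q* = 832.1429, P* = 174.7143.
With the tax, the buyer price exceeds the seller price by 39: (208 − 0.04Q) − (91.5 + 0.1Q) = 39 → Q' = 553.5714.
ΔQ = 832.1429 − 553.5714 = 278.5715; the wedge equals the tax, 39.
The triangle = ½ × 278.5715 × 39 = 5432.14.

5432.14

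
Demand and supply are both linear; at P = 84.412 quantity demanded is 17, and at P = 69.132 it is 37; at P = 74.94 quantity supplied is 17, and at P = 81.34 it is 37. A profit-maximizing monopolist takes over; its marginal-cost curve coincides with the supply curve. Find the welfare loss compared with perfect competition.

61.37

Demand slope = (69.132 − 84.412)/(37 − 17) = −0.764, so P = 97.4 − 0.764Q.
Supply slope = (81.34 − 74.94)/(37 − 17) = 0.32, so P = 69.5 + 0.32Q.
Competitive equilibrium: 97.4 − 0.764Q = 69.5 + 0.32Q → Q* = 25.738, P* = 77.7362.
Marginal revenue: MR = 97.4 − 1.528Q. Set MR = MC: 97.4 − 1.528Q = 69.5 + 0.32Q → Q_m = 15.0974.
Price P_m = 97.4 − 0.764·15.0974 = 85.8656; MC(Q_m) = 69.5 + 0.32·15.0974 = 74.3312.
Competitive Q* = 25.738, so ΔQ = 10.6406; wedge = 85.8656 − 74.3312 = 11.5344.
DWL = ½ × 10.6406 × 11.5344 = 61.37.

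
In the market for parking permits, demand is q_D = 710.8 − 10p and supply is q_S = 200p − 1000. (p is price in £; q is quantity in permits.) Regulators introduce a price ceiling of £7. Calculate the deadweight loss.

£2761.17

In inverse form: demand p = 71.08 − 0.1q, supply p = 5 + 0.005q.
Competitive equilibrium: 71.08 − 0.1q = 5 + 0.005q → q* = 629.3333, p* = 8.1467.
At the ceiling p = 7, quantity supplied = (7 − 5)/0.005 = 400.
Willingness to pay at q' = 400: 71.08 − 0.1·400 = 31.08.
Δq = 629.3333 − 400 = 229.3333; wedge = 31.08 − 7 = 24.08.
The triangle = ½ × 229.3333 × 24.08 = £2761.17.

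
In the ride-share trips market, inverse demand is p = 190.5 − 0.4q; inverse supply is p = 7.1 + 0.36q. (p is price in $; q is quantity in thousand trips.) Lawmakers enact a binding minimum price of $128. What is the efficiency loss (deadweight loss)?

$2749.75 thousand

Competitive equilibrium: 190.5 − 0.4q = 7.1 + 0.36q → q* = 241.3158, p* = 93.9737.
At the floor p = 128, quantity demanded = (190.5 − 128)/0.4 = 156.25.
Sellers' marginal cost at q' = 156.25: 7.1 + 0.36·156.25 = 63.35.
Δq = 241.3158 − 156.25 = 85.0658; wedge = 128 − 63.35 = 64.65.
The triangle = ½ × 85.0658 × 64.65 = $2749.75 thousand.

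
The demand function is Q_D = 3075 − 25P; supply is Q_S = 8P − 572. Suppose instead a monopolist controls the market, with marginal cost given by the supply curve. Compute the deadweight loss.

305.99

In inverse form: demand P = 123 − 0.04Q, supply P = 71.5 + 0.125Q.
Competitive equilibrium: 123 − 0.04Q = 71.5 + 0.125Q → Q* = 312.1212, P* = 110.5152.
Marginal revenue: MR = 123 − 0.08Q. Set MR = MC: 123 − 0.08Q = 71.5 + 0.125Q → Q_m = 251.2195.
Price P_m = 123 − 0.04·251.2195 = 112.9512; MC(Q_m) = 71.5 + 0.125·251.2195 = 102.9024.
Competitive Q* = 312.1212, so ΔQ = 60.9017; wedge = 112.9512 − 102.9024 = 10.0488.
DWL = ½ × 60.9017 × 10.0488 = 305.99.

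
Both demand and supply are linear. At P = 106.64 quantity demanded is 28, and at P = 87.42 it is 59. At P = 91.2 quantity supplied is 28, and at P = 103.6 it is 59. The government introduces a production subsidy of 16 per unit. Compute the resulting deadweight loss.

125.49

Demand slope = (87.42 − 106.64)/(59 − 28) = −0.62, so P = 124 − 0.62Q.
Supply slope = (103.6 − 91.2)/(59 − 28) = 0.4, so P = 80 + 0.4Q.
Competitive equilibrium: 124 − 0.62Q = 80 + 0.4Q → Q* = 43.1373, P* = 97.2549.
The subsidy lowers effective supply by 16: P = 64 + 0.4Q.
New quantity: 124 − 0.62Q = 64 + 0.4Q → Q' = 58.8235.
Overproduction ΔQ = 58.8235 − 43.1373 = 15.6862; wedge = subsidy = 16.
DWL = ½ × 15.6862 × 16 = 125.49.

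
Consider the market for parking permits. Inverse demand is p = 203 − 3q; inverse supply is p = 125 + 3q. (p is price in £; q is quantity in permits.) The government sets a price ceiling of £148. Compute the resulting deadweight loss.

£85.33

Competitive equilibrium: 203 − 3q = 125 + 3q → q* = 13, p* = 164.
At the ceiling p = 148, quantity supplied = (148 − 125)/3 = 7.6667.
Willingness to pay at q' = 7.6667: 203 − 3·7.6667 = 179.9999.
Δq = 13 − 7.6667 = 5.3333; wedge = 179.9999 − 148 = 31.9999.
Deadweight loss = ½ × 5.3333 × 31.9999 = £85.33.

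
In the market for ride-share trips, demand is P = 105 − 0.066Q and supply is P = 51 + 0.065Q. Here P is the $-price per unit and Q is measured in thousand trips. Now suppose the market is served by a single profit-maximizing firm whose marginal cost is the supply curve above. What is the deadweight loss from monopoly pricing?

Competitive equilibrium: 105 − 0.066Q = 51 + 0.065Q → Q* = 412.21374, P* = 77.79389.
Marginal revenue: MR = 105 − 0.132Q. Set MR = MC: 105 − 0.132Q = 51 + 0.065Q → Q_m = 274.11168.
Price P_m = 105 − 0.066·274.11168 = 86.90863; MC(Q_m) = 51 + 0.065·274.11168 = 68.81726.
Competitive Q* = 412.21374, so ΔQ = 138.10206; wedge = 86.90863 − 68.81726 = 18.09137.
DWL = ½ × 138.10206 × 18.09137 = $1249.23 thousand.

$1249.23 thousand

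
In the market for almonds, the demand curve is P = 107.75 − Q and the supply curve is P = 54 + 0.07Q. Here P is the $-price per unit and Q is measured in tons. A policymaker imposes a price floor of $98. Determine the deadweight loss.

$876.83

Competitive equilibrium: 107.75 − Q = 54 + 0.07Q → Q* = 50.23364, P* = 57.51636.
At the floor P = 98, quantity demanded = (107.75 − 98)/1 = 9.75.
Sellers' marginal cost at Q' = 9.75: 54 + 0.07·9.75 = 54.6825.
ΔQ = 50.23364 − 9.75 = 40.48364; wedge = 98 − 54.6825 = 43.3175.
Deadweight loss = ½ × 40.48364 × 43.3175 = $876.83.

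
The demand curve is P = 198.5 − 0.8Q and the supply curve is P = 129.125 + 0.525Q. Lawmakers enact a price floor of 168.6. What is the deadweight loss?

148.73

Competitive equilibrium: 198.5 − 0.8Q = 129.125 + 0.525Q → Q* = 52.3585, P* = 156.6132.
At the floor P = 168.6, quantity demanded = (198.5 − 168.6)/0.8 = 37.375.
Sellers' marginal cost at Q' = 37.375: 129.125 + 0.525·37.375 = 148.7469.
ΔQ = 52.3585 − 37.375 = 14.9835; wedge = 168.6 − 148.7469 = 19.8531.
Welfare loss = ½ × 14.9835 × 19.8531 = 148.73.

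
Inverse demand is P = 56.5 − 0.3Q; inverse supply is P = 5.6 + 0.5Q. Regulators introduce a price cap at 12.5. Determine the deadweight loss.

Competitive equilibrium: 56.5 − 0.3Q = 5.6 + 0.5Q → Q* = 63.625, P* = 37.4125.
At the ceiling P = 12.5, quantity supplied = (12.5 − 5.6)/0.5 = 13.8.
Willingness to pay at Q' = 13.8: 56.5 − 0.3·13.8 = 52.36.
ΔQ = 63.625 − 13.8 = 49.825; wedge = 52.36 − 12.5 = 39.86.
Deadweight loss = ½ × 49.825 × 39.86 = 993.01.

993.01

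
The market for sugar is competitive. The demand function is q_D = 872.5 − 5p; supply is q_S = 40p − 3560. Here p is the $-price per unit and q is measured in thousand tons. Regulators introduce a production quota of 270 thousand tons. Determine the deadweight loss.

In inverse form: demand p = 174.5 − 0.2q, supply p = 89 + 0.025q.
Competitive equilibrium: 174.5 − 0.2q = 89 + 0.025q → q* = 380, p* = 98.5.
At q = 270: demand price = 174.5 − 0.2·270 = 120.5; supply price = 89 + 0.025·270 = 95.75.
Δq = 380 − 270 = 110; wedge = 120.5 − 95.75 = 24.75.
Deadweight loss = ½ × 110 × 24.75 = $1361.25 thousand.

$1361.25 thousand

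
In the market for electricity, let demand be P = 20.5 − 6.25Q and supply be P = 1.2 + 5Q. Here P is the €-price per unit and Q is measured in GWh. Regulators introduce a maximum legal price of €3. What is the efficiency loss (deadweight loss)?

€10.34

Competitive equilibrium: 20.5 − 6.25Q = 1.2 + 5Q → Q* = 1.7156, P* = 9.7778.
At the ceiling P = 3, quantity supplied = (3 − 1.2)/5 = 0.36.
Willingness to pay at Q' = 0.36: 20.5 − 6.25·0.36 = 18.25.
ΔQ = 1.7156 − 0.36 = 1.3556; wedge = 18.25 − 3 = 15.25.
The triangle = ½ × 1.3556 × 15.25 = €10.34.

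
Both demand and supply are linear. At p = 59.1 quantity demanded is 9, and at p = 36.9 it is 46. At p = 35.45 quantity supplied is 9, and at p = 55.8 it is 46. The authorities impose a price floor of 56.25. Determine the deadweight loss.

Demand slope = (36.9 − 59.1)/(46 − 9) = −0.6, so p = 64.5 − 0.6q.
Supply slope = (55.8 − 35.45)/(46 − 9) = 0.55, so p = 30.5 + 0.55q.
Competitive equilibrium: 64.5 − 0.6q = 30.5 + 0.55q → q* = 29.5652, p* = 46.7609.
At the floor p = 56.25, quantity demanded = (64.5 − 56.25)/0.6 = 13.75.
Sellers' marginal cost at q' = 13.75: 30.5 + 0.55·13.75 = 38.0625.
Δq = 29.5652 − 13.75 = 15.8152; wedge = 56.25 − 38.0625 = 18.1875.
The triangle = ½ × 15.8152 × 18.1875 = 143.82.

143.82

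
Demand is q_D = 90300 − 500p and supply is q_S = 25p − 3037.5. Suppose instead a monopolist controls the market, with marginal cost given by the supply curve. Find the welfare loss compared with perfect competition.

In inverse form: demand p = 180.6 − 0.002q, supply p = 121.5 + 0.04q.
Competitive equilibrium: 180.6 − 0.002q = 121.5 + 0.04q → q* = 1407.1429, p* = 177.7857.
Marginal revenue: MR = 180.6 − 0.004q. Set MR = MC: 180.6 − 0.004q = 121.5 + 0.04q → q_m = 1343.1818.
Price p_m = 180.6 − 0.002·1343.1818 = 177.9136; MC(q_m) = 121.5 + 0.04·1343.1818 = 175.2273.
Competitive q* = 1407.1429, so Δq = 63.9611; wedge = 177.9136 − 175.2273 = 2.6863.
Deadweight loss = ½ × 63.9611 × 2.6863 = 85.91.

85.91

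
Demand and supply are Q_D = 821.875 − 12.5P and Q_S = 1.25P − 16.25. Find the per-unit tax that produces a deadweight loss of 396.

26.4

In inverse form: demand P = 65.75 − 0.08Q, supply P = 13 + 0.8Q.
Competitive equilibrium: 65.75 − 0.08Q = 13 + 0.8Q → Q* = 59.9432, P* = 60.9545.
A tax t gives ΔQ = t/0.88 and wedge t, so DWL = t²/1.76.
t²/1.76 = 396 → t² = 696.96 → t = 26.4.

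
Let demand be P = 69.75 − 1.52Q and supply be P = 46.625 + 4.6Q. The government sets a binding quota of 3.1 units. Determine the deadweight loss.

1.41

Competitive equilibrium: 69.75 − 1.52Q = 46.625 + 4.6Q → Q* = 3.7786, P* = 64.0065.
At Q = 3.1: demand price = 69.75 − 1.52·3.1 = 65.038; supply price = 46.625 + 4.6·3.1 = 60.885.
ΔQ = 3.7786 − 3.1 = 0.6786; wedge = 65.038 − 60.885 = 4.153.
The triangle = ½ × 0.6786 × 4.153 = 1.41.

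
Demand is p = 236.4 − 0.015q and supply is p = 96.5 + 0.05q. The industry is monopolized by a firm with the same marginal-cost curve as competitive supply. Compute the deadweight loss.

5292.91

Competitive equilibrium: 236.4 − 0.015q = 96.5 + 0.05q → q* = 2152.30769, p* = 204.11538.
Marginal revenue: MR = 236.4 − 0.03q. Set MR = MC: 236.4 − 0.03q = 96.5 + 0.05q → q_m = 1748.75.
Price p_m = 236.4 − 0.015·1748.75 = 210.16875; MC(q_m) = 96.5 + 0.05·1748.75 = 183.9375.
Competitive q* = 2152.30769, so Δq = 403.55769; wedge = 210.16875 − 183.9375 = 26.23125.
Deadweight loss = ½ × 403.55769 × 26.23125 = 5292.91.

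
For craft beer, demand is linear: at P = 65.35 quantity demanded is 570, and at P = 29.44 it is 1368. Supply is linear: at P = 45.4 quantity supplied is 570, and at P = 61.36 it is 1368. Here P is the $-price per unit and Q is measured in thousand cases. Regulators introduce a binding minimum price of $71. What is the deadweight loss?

$6078.73 thousand

Demand slope = (29.44 − 65.35)/(1368 − 570) = −0.045, so P = 91 − 0.045Q.
Supply slope = (61.36 − 45.4)/(1368 − 570) = 0.02, so P = 34 + 0.02Q.
Competitive equilibrium: 91 − 0.045Q = 34 + 0.02Q → Q* = 876.9231, P* = 51.5385.
At the floor P = 71, quantity demanded = (91 − 71)/0.045 = 444.4444.
Sellers' marginal cost at Q' = 444.4444: 34 + 0.02·444.4444 = 42.8889.
ΔQ = 876.9231 − 444.4444 = 432.4787; wedge = 71 − 42.8889 = 28.1111.
The triangle = ½ × 432.4787 × 28.1111 = $6078.73 thousand.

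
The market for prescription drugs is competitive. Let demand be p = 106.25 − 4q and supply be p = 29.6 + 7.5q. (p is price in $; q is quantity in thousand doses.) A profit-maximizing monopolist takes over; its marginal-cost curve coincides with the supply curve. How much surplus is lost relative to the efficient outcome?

Competitive equilibrium: 106.25 − 4q = 29.6 + 7.5q → q* = 6.6652, p* = 79.5891.
Marginal revenue: MR = 106.25 − 8q. Set MR = MC: 106.25 − 8q = 29.6 + 7.5q → q_m = 4.9452.
Price p_m = 106.25 − 4·4.9452 = 86.4692; MC(q_m) = 29.6 + 7.5·4.9452 = 66.689.
Competitive q* = 6.6652, so Δq = 1.72; wedge = 86.4692 − 66.689 = 19.7802.
The triangle = ½ × 1.72 × 19.7802 = $17.01 thousand.

$17.01 thousand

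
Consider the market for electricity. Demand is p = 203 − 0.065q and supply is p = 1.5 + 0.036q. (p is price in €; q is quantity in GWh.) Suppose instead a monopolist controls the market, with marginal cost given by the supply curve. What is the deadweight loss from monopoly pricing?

€30818.34

Competitive equilibrium: 203 − 0.065q = 1.5 + 0.036q → q* = 1995.0495, p* = 73.3218.
Marginal revenue: MR = 203 − 0.13q. Set MR = MC: 203 − 0.13q = 1.5 + 0.036q → q_m = 1213.8554.
Price p_m = 203 − 0.065·1213.8554 = 124.0994; MC(q_m) = 1.5 + 0.036·1213.8554 = 45.1988.
Competitive q* = 1995.0495, so Δq = 781.1941; wedge = 124.0994 − 45.1988 = 78.9006.
Deadweight loss = ½ × 781.1941 × 78.9006 = €30818.34.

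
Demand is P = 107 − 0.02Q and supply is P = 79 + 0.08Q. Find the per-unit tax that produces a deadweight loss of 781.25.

12.5

Competitive equilibrium: 107 − 0.02Q = 79 + 0.08Q → Q* = 280, P* = 101.4.
A tax t gives ΔQ = t/0.1 and wedge t, so DWL = t²/0.2.
t²/0.2 = 781.25 → t² = 156.25 → t = 12.5.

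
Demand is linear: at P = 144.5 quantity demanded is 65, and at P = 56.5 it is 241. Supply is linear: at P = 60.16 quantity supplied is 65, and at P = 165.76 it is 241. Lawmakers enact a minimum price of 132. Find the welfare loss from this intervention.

Demand slope = (56.5 − 144.5)/(241 − 65) = −0.5, so P = 177 − 0.5Q.
Supply slope = (165.76 − 60.16)/(241 − 65) = 0.6, so P = 21.16 + 0.6Q.
Competitive equilibrium: 177 − 0.5Q = 21.16 + 0.6Q → Q* = 141.6727, P* = 106.1636.
At the floor P = 132, quantity demanded = (177 − 132)/0.5 = 90.
Sellers' marginal cost at Q' = 90: 21.16 + 0.6·90 = 75.16.
ΔQ = 141.6727 − 90 = 51.6727; wedge = 132 − 75.16 = 56.84.
Welfare loss = ½ × 51.6727 × 56.84 = 1468.54.

1468.54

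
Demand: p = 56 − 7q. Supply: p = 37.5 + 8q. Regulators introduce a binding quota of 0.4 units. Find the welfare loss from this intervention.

Competitive equilibrium: 56 − 7q = 37.5 + 8q → q* = 1.2333, p* = 47.3667.
At q = 0.4: demand price = 56 − 7·0.4 = 53.2; supply price = 37.5 + 8·0.4 = 40.7.
Δq = 1.2333 − 0.4 = 0.8333; wedge = 53.2 − 40.7 = 12.5.
Deadweight loss = ½ × 0.8333 × 12.5 = 5.21.

5.21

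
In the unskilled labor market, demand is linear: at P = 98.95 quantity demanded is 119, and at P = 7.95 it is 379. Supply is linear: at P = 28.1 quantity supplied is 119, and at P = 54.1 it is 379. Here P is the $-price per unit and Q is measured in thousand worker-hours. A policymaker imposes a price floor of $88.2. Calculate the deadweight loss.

$3613.62 thousand

Demand slope = (7.95 − 98.95)/(379 − 119) = −0.35, so P = 140.6 − 0.35Q.
Supply slope = (54.1 − 28.1)/(379 − 119) = 0.1, so P = 16.2 + 0.1Q.
Competitive equilibrium: 140.6 − 0.35Q = 16.2 + 0.1Q → Q* = 276.4444, P* = 43.8444.
At the floor P = 88.2, quantity demanded = (140.6 − 88.2)/0.35 = 149.7143.
Sellers' marginal cost at Q' = 149.7143: 16.2 + 0.1·149.7143 = 31.1714.
ΔQ = 276.4444 − 149.7143 = 126.7301; wedge = 88.2 − 31.1714 = 57.0286.
The triangle = ½ × 126.7301 × 57.0286 = $3613.62 thousand.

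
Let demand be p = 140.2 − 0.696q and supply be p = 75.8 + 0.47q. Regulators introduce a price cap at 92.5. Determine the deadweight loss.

Competitive equilibrium: 140.2 − 0.696q = 75.8 + 0.47q → q* = 55.2316, p* = 101.7588.
At the ceiling p = 92.5, quantity supplied = (92.5 − 75.8)/0.47 = 35.5319.
Willingness to pay at q' = 35.5319: 140.2 − 0.696·35.5319 = 115.4698.
Δq = 55.2316 − 35.5319 = 19.6997; wedge = 115.4698 − 92.5 = 22.9698.
Welfare loss = ½ × 19.6997 × 22.9698 = 226.25.

226.25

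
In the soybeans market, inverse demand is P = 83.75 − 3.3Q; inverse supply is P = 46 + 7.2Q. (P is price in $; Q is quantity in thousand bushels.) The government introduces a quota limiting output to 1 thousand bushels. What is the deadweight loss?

$35.36 thousand

Competitive equilibrium: 83.75 − 3.3Q = 46 + 7.2Q → Q* = 3.5952, P* = 71.8857.
At Q = 1: demand price = 83.75 − 3.3·1 = 80.45; supply price = 46 + 7.2·1 = 53.2.
ΔQ = 3.5952 − 1 = 2.5952; wedge = 80.45 − 53.2 = 27.25.
Welfare loss = ½ × 2.5952 × 27.25 = $35.36 thousand.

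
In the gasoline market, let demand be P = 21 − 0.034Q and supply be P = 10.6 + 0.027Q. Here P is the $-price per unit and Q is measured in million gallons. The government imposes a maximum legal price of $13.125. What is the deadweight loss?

Competitive equilibrium: 21 − 0.034Q = 10.6 + 0.027Q → Q* = 170.4918, P* = 15.2033.
At the ceiling P = 13.125, quantity supplied = (13.125 − 10.6)/0.027 = 93.5185.
Willingness to pay at Q' = 93.5185: 21 − 0.034·93.5185 = 17.8204.
ΔQ = 170.4918 − 93.5185 = 76.9733; wedge = 17.8204 − 13.125 = 4.6954.
Deadweight loss = ½ × 76.9733 × 4.6954 = $180.71 million.

$180.71 million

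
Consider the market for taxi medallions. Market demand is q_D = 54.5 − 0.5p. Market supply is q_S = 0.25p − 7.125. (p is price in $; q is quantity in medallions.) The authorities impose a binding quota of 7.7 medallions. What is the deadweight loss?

$98.04

In inverse form: demand p = 109 − 2q, supply p = 28.5 + 4q.
Competitive equilibrium: 109 − 2q = 28.5 + 4q → q* = 13.4167, p* = 82.1667.
At q = 7.7: demand price = 109 − 2·7.7 = 93.6; supply price = 28.5 + 4·7.7 = 59.3.
Δq = 13.4167 − 7.7 = 5.7167; wedge = 93.6 − 59.3 = 34.3.
Deadweight loss = ½ × 5.7167 × 34.3 = $98.04.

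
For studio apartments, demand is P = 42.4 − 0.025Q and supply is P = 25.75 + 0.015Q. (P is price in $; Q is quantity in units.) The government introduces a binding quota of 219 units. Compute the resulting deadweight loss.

Competitive equilibrium: 42.4 − 0.025Q = 25.75 + 0.015Q → Q* = 416.25, P* = 31.9938.
At Q = 219: demand price = 42.4 − 0.025·219 = 36.925; supply price = 25.75 + 0.015·219 = 29.035.
ΔQ = 416.25 − 219 = 197.25; wedge = 36.925 − 29.035 = 7.89.
Welfare loss = ½ × 197.25 × 7.89 = $778.15.

$778.15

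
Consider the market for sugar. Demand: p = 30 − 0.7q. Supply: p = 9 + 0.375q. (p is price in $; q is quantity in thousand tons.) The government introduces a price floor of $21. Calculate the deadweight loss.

$23.97 thousand

Competitive equilibrium: 30 − 0.7q = 9 + 0.375q → q* = 19.5349, p* = 16.3256.
At the floor p = 21, quantity demanded = (30 − 21)/0.7 = 12.8571.
Sellers' marginal cost at q' = 12.8571: 9 + 0.375·12.8571 = 13.8214.
Δq = 19.5349 − 12.8571 = 6.6778; wedge = 21 − 13.8214 = 7.1786.
DWL = ½ × 6.6778 × 7.1786 = $23.97 thousand.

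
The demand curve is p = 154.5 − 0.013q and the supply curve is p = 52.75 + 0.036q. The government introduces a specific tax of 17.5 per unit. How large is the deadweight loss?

Competitive equilibrium: 154.5 − 0.013q = 52.75 + 0.036q → q* = 2076.5306, p* = 127.5051.
With the tax, the buyer price exceeds the seller price by 17.5: (154.5 − 0.013q) − (52.75 + 0.036q) = 17.5 → q' = 1719.3878.
Δq = 2076.5306 − 1719.3878 = 357.1428; the wedge equals the tax, 17.5.
DWL = ½ × 357.1428 × 17.5 = 3125.

3125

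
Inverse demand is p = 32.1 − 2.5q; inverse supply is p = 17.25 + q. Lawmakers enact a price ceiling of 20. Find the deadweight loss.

Competitive equilibrium: 32.1 − 2.5q = 17.25 + q → q* = 4.2429, p* = 21.4929.
At the ceiling p = 20, quantity supplied = (20 − 17.25)/1 = 2.75.
Willingness to pay at q' = 2.75: 32.1 − 2.5·2.75 = 25.225.
Δq = 4.2429 − 2.75 = 1.4929; wedge = 25.225 − 20 = 5.225.
The triangle = ½ × 1.4929 × 5.225 = 3.90.

3.90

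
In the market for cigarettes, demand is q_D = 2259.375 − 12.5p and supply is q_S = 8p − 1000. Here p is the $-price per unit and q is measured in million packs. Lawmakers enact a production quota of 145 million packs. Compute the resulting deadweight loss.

In inverse form: demand p = 180.75 − 0.08q, supply p = 125 + 0.125q.
Competitive equilibrium: 180.75 − 0.08q = 125 + 0.125q → q* = 271.9512, p* = 158.9939.
At q = 145: demand price = 180.75 − 0.08·145 = 169.15; supply price = 125 + 0.125·145 = 143.125.
Δq = 271.9512 − 145 = 126.9512; wedge = 169.15 − 143.125 = 26.025.
Deadweight loss = ½ × 126.9512 × 26.025 = $1651.95 million.

$1651.95 million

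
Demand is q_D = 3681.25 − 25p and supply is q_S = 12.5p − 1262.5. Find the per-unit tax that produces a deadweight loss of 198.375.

In inverse form: demand p = 147.25 − 0.04q, supply p = 101 + 0.08q.
Competitive equilibrium: 147.25 − 0.04q = 101 + 0.08q → q* = 385.4167, p* = 131.8333.
A tax t gives Δq = t/0.12 and wedge t, so DWL = t²/0.24.
t²/0.24 = 198.375 → t² = 47.61 → t = 6.9.

6.9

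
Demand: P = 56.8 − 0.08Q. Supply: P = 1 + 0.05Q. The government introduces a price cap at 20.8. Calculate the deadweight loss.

Competitive equilibrium: 56.8 − 0.08Q = 1 + 0.05Q → Q* = 429.2308, P* = 22.4615.
At the ceiling P = 20.8, quantity supplied = (20.8 − 1)/0.05 = 396.
Willingness to pay at Q' = 396: 56.8 − 0.08·396 = 25.12.
ΔQ = 429.2308 − 396 = 33.2308; wedge = 25.12 − 20.8 = 4.32.
Deadweight loss = ½ × 33.2308 × 4.32 = 71.78.

71.78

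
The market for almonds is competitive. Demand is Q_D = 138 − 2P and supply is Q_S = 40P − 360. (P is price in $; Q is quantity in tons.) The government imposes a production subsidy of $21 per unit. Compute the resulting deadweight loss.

$420

In inverse form: demand P = 69 − 0.5Q, supply P = 9 + 0.025Q.
Competitive equilibrium: 69 − 0.5Q = 9 + 0.025Q → Q* = 114.2857, P* = 11.8571.
The subsidy lowers effective supply by 21: P = 0.025Q − 12.
New quantity: 69 − 0.5Q = 0.025Q − 12 → Q' = 154.2857.
Overproduction ΔQ = 154.2857 − 114.2857 = 40; wedge = subsidy = 21.
Welfare loss = ½ × 40 × 21 = $420.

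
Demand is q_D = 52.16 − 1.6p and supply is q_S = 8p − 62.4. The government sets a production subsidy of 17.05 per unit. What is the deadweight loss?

193.80

In inverse form: demand p = 32.6 − 0.625q, supply p = 7.8 + 0.125q.
Competitive equilibrium: 32.6 − 0.625q = 7.8 + 0.125q → q* = 33.0667, p* = 11.9333.
The subsidy lowers effective supply by 17.05: p = 0.125q − 9.25.
New quantity: 32.6 − 0.625q = 0.125q − 9.25 → q' = 55.8.
Overproduction Δq = 55.8 − 33.0667 = 22.7333; wedge = subsidy = 17.05.
Welfare loss = ½ × 22.7333 × 17.05 = 193.80.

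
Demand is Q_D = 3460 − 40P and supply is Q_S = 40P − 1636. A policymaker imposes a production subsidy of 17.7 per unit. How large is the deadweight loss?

In inverse form: demand P = 86.5 − 0.025Q, supply P = 40.9 + 0.025Q.
Competitive equilibrium: 86.5 − 0.025Q = 40.9 + 0.025Q → Q* = 912, P* = 63.7.
The subsidy lowers effective supply by 17.7: P = 23.2 + 0.025Q.
New quantity: 86.5 − 0.025Q = 23.2 + 0.025Q → Q' = 1266.
Overproduction ΔQ = 1266 − 912 = 354; wedge = subsidy = 17.7.
Welfare loss = ½ × 354 × 17.7 = 3132.90.

3132.90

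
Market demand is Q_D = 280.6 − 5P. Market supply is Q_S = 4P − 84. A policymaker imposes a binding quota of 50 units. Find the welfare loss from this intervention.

In inverse form: demand P = 56.12 − 0.2Q, supply P = 21 + 0.25Q.
Competitive equilibrium: 56.12 − 0.2Q = 21 + 0.25Q → Q* = 78.0444, P* = 40.5111.
At Q = 50: demand price = 56.12 − 0.2·50 = 46.12; supply price = 21 + 0.25·50 = 33.5.
ΔQ = 78.0444 − 50 = 28.0444; wedge = 46.12 − 33.5 = 12.62.
Welfare loss = ½ × 28.0444 × 12.62 = 176.96.

176.96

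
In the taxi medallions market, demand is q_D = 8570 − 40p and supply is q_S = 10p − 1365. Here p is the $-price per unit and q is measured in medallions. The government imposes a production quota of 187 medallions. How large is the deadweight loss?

$11826.56

In inverse form: demand p = 214.25 − 0.025q, supply p = 136.5 + 0.1q.
Competitive equilibrium: 214.25 − 0.025q = 136.5 + 0.1q → q* = 622, p* = 198.7.
At q = 187: demand price = 214.25 − 0.025·187 = 209.575; supply price = 136.5 + 0.1·187 = 155.2.
Δq = 622 − 187 = 435; wedge = 209.575 − 155.2 = 54.375.
DWL = ½ × 435 × 54.375 = $11826.56.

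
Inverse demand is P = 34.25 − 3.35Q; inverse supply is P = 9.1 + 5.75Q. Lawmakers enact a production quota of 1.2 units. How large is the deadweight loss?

11.13

Competitive equilibrium: 34.25 − 3.35Q = 9.1 + 5.75Q → Q* = 2.7637, P* = 24.9915.
At Q = 1.2: demand price = 34.25 − 3.35·1.2 = 30.23; supply price = 9.1 + 5.75·1.2 = 16.
ΔQ = 2.7637 − 1.2 = 1.5637; wedge = 30.23 − 16 = 14.23.
Welfare loss = ½ × 1.5637 × 14.23 = 11.13.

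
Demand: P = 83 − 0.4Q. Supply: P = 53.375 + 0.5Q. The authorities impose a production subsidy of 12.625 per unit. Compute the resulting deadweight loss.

Competitive equilibrium: 83 − 0.4Q = 53.375 + 0.5Q → Q* = 32.9167, P* = 69.8333.
The subsidy lowers effective supply by 12.625: P = 40.75 + 0.5Q.
New quantity: 83 − 0.4Q = 40.75 + 0.5Q → Q' = 46.9444.
Overproduction ΔQ = 46.9444 − 32.9167 = 14.0277; wedge = subsidy = 12.625.
Deadweight loss = ½ × 14.0277 × 12.625 = 88.55.

88.55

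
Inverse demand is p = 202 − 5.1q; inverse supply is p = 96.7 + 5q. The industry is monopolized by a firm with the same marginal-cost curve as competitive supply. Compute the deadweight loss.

61.80

Competitive equilibrium: 202 − 5.1q = 96.7 + 5q → q* = 10.4257, p* = 148.8287.
Marginal revenue: MR = 202 − 10.2q. Set MR = MC: 202 − 10.2q = 96.7 + 5q → q_m = 6.9276.
Price p_m = 202 − 5.1·6.9276 = 166.6692; MC(q_m) = 96.7 + 5·6.9276 = 131.338.
Competitive q* = 10.4257, so Δq = 3.4981; wedge = 166.6692 − 131.338 = 35.3312.
Welfare loss = ½ × 3.4981 × 35.3312 = 61.80.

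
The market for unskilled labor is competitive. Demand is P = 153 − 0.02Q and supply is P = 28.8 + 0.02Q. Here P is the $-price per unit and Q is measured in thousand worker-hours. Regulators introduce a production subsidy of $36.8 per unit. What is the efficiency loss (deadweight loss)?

$16928 thousand

Competitive equilibrium: 153 − 0.02Q = 28.8 + 0.02Q → Q* = 3105, P* = 90.9.
The subsidy lowers effective supply by 36.8: P = 0.02Q − 8.
New quantity: 153 − 0.02Q = 0.02Q − 8 → Q' = 4025.
Overproduction ΔQ = 4025 − 3105 = 920; wedge = subsidy = 36.8.
Deadweight loss = ½ × 920 × 36.8 = $16928 thousand.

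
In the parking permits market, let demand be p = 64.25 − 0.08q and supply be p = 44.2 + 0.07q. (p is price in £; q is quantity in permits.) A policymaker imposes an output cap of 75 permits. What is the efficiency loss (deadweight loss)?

Competitive equilibrium: 64.25 − 0.08q = 44.2 + 0.07q → q* = 133.6667, p* = 53.5567.
At q = 75: demand price = 64.25 − 0.08·75 = 58.25; supply price = 44.2 + 0.07·75 = 49.45.
Δq = 133.6667 − 75 = 58.6667; wedge = 58.25 − 49.45 = 8.8.
The triangle = ½ × 58.6667 × 8.8 = £258.13.

£258.13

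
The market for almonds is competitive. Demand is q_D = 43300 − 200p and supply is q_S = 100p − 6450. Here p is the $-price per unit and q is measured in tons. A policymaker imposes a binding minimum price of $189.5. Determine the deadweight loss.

In inverse form: demand p = 216.5 − 0.005q, supply p = 64.5 + 0.01q.
Competitive equilibrium: 216.5 − 0.005q = 64.5 + 0.01q → q* = 10133.3333, p* = 165.8333.
At the floor p = 189.5, quantity demanded = (216.5 − 189.5)/0.005 = 5400.
Sellers' marginal cost at q' = 5400: 64.5 + 0.01·5400 = 118.5.
Δq = 10133.3333 − 5400 = 4733.3333; wedge = 189.5 − 118.5 = 71.
DWL = ½ × 4733.3333 × 71 = $168033.33.

$168033.33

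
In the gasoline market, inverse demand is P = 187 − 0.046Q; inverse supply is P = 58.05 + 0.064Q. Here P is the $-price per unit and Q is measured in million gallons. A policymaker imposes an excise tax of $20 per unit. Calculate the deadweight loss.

$1818.18 million

Competitive equilibrium: 187 − 0.046Q = 58.05 + 0.064Q → Q* = 1172.2727, P* = 133.0755.
With the tax, the buyer price exceeds the seller price by 20: (187 − 0.046Q) − (58.05 + 0.064Q) = 20 → Q' = 990.4545.
ΔQ = 1172.2727 − 990.4545 = 181.8182; the wedge equals the tax, 20.
DWL = ½ × 181.8182 × 20 = $1818.18 million.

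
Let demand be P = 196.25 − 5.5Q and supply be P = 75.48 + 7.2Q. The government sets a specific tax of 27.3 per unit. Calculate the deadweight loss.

Competitive equilibrium: 196.25 − 5.5Q = 75.48 + 7.2Q → Q* = 9.5094, P* = 143.948.
With the tax, the buyer price exceeds the seller price by 27.3: (196.25 − 5.5Q) − (75.48 + 7.2Q) = 27.3 → Q' = 7.3598.
ΔQ = 9.5094 − 7.3598 = 2.1496; the wedge equals the tax, 27.3.
Deadweight loss = ½ × 2.1496 × 27.3 = 29.34.

29.34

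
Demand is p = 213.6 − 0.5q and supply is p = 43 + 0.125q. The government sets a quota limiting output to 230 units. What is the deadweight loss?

Competitive equilibrium: 213.6 − 0.5q = 43 + 0.125q → q* = 272.96, p* = 77.12.
At q = 230: demand price = 213.6 − 0.5·230 = 98.6; supply price = 43 + 0.125·230 = 71.75.
Δq = 272.96 − 230 = 42.96; wedge = 98.6 − 71.75 = 26.85.
Deadweight loss = ½ × 42.96 × 26.85 = 576.738.

576.738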